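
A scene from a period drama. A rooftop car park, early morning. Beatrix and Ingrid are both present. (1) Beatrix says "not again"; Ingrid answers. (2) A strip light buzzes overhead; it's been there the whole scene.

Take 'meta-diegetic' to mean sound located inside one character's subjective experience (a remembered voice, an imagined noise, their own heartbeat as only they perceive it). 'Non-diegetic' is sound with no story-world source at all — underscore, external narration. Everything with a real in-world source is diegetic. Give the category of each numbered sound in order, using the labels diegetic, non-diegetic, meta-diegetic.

diegetic, diegetic

Sound (1): spoken by a character present in the story world, so diegetic.
Sound (2): it's the actual ambient sound of the location, so diegetic.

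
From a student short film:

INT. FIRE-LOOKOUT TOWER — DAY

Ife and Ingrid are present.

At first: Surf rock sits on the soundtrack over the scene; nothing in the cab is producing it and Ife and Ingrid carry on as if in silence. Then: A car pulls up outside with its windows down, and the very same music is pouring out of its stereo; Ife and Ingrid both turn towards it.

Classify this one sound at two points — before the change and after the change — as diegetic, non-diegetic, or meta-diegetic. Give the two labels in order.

non-diegetic, diegetic

Before the change: no in-world source exists and no character can hear it — underscore → non-diegetic.
After the change: the car stereo is now a real source in the story world and the characters hear it → diegetic.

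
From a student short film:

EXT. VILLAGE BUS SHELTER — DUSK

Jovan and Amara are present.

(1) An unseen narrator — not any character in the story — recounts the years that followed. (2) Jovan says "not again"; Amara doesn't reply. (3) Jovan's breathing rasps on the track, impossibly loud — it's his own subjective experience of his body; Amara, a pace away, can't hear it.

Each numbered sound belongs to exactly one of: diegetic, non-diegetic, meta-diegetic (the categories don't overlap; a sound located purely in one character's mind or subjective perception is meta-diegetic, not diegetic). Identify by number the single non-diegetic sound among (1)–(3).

(1) external voice-over — not a character, not heard by anyone in the scene → non-diegetic.
Sound (2): Jovan is a character speaking aloud in the scene, so diegetic.
(3) a subjective body sound — Jovan's private perception, inaudible to Amara → meta-diegetic.
Only (1) is non-diegetic.

1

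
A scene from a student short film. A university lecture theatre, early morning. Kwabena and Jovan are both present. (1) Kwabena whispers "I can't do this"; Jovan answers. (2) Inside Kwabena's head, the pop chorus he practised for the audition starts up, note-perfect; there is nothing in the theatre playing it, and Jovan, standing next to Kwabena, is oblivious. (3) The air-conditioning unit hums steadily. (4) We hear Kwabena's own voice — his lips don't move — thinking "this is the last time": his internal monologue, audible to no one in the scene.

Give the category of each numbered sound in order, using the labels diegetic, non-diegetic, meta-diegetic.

diegetic, meta-diegetic, diegetic, meta-diegetic

Sound (1): Kwabena is a character speaking aloud in the scene, so diegetic.
Sound (2): the music is a memory playing inside Kwabena's mind alone; no real-world source, Jovan can't hear it, so meta-diegetic.
Sound (3): it's the actual ambient sound of the location, so diegetic.
(4) internal monologue — inside Kwabena's mind, not spoken into the scene → meta-diegetic.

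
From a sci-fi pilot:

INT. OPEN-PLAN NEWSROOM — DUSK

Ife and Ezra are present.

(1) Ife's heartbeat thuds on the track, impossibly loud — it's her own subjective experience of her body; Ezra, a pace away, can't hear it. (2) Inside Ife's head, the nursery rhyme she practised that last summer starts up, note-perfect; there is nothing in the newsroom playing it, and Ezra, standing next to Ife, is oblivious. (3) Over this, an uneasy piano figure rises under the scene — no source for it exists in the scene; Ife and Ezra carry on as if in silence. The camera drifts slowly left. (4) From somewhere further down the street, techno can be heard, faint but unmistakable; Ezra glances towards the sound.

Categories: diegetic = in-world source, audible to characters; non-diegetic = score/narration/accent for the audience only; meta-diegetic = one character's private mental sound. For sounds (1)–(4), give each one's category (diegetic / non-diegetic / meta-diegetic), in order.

meta-diegetic, meta-diegetic, non-diegetic, diegetic

(1) it's Ife's internal bodily sensation rendered as sound; only Ife 'hears' it → meta-diegetic.
(2) it lives in Ife's subjectivity, not in the newsroom → meta-diegetic.
(3) is non-diegetic: nothing in the newsroom produces it and the characters don't hear it — pure soundtrack.
(4) it's coming from somewhere further down the street — a location within the story world — and Ezra reacts → diegetic.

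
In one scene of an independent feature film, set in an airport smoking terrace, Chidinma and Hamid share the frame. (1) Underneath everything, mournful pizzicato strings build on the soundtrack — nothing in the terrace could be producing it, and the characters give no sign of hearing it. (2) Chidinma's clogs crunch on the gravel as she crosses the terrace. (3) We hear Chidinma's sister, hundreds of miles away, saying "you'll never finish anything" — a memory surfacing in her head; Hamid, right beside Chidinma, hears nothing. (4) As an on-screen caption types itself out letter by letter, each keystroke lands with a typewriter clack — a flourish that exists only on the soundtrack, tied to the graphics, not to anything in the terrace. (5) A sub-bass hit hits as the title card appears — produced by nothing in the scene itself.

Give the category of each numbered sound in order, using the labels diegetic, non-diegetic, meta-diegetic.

non-diegetic, diegetic, meta-diegetic, non-diegetic, non-diegetic

Sound (1): score with no on-screen or off-screen source; it exists for the audience alone, so non-diegetic.
(2) is diegetic: it's the physical sound of Chidinma moving in the space.
(3) a remembered line, private to Chidinma — not present in the room, not audible to Hamid → meta-diegetic.
(4) is non-diegetic: sound married to a title/caption — outside the diegesis by definition.
(5) nothing in the scene produces it; it's an accent added for the audience → non-diegetic.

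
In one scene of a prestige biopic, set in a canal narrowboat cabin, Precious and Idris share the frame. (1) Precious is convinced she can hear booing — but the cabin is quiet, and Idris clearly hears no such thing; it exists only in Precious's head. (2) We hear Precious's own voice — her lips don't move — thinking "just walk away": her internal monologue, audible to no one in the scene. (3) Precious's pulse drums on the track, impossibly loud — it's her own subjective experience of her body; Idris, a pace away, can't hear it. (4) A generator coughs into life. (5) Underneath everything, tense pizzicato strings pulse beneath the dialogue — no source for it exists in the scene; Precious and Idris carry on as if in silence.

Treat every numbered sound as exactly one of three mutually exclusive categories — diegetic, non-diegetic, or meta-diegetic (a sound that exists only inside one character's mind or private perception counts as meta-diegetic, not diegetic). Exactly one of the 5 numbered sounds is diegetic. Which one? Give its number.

4

Sound (1): subjective to Precious: the cabin is silent and Idris hears nothing, so meta-diegetic.
(2) Precious's thought-voice: a private mental sound no other character can hear → meta-diegetic.
(3) point-of-audition from inside Precious's body; not a sound in the room → meta-diegetic.
(4) the sound comes from a generator physically present in the location → diegetic.
(5) is non-diegetic: score with no on-screen or off-screen source; it exists for the audience alone.
Only (4) is diegetic.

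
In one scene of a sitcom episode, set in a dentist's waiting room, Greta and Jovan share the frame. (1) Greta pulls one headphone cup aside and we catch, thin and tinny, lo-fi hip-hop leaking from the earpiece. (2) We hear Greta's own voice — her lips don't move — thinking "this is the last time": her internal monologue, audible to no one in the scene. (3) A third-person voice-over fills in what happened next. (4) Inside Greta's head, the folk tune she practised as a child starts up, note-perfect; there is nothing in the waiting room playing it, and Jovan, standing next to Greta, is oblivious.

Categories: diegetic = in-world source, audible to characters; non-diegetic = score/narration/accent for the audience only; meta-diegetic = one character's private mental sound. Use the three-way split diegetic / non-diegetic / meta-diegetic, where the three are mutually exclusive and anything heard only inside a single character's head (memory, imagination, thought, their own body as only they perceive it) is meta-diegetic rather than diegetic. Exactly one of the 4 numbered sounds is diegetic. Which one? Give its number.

(1) is diegetic: the earpiece is a real device on Greta's head — source music.
(2) Greta's thought-voice: a private mental sound no other character can hear → meta-diegetic.
(3) is non-diegetic: the narrator exists outside the story world, addressing only the audience.
(4) it lives in Greta's subjectivity, not in the waiting room → meta-diegetic.
Only (1) is diegetic.

1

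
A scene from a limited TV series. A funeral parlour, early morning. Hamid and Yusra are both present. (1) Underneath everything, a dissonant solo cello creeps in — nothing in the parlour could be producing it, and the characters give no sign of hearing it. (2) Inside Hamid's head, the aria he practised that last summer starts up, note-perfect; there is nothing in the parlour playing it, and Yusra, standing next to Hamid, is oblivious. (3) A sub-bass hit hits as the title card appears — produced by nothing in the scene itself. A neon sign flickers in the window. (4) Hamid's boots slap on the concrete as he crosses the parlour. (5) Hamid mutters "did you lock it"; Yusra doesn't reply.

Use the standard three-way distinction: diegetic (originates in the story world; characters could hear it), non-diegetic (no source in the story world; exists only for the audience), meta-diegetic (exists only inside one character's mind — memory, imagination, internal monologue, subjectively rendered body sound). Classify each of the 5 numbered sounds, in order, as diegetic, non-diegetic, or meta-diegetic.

Sound (1): it has no source in the story world and no character can hear it — it's underscore, so non-diegetic.
(2) the music is a memory playing inside Hamid's mind alone; no real-world source, Yusra can't hear it → meta-diegetic.
Sound (3): an editorial stinger — it belongs to the cut, not the story world, so non-diegetic.
(4) is diegetic: Hamid's footsteps are produced in the story world.
(5) is diegetic: Hamid is a character speaking aloud in the scene.

non-diegetic, meta-diegetic, non-diegetic, diegetic, diegetic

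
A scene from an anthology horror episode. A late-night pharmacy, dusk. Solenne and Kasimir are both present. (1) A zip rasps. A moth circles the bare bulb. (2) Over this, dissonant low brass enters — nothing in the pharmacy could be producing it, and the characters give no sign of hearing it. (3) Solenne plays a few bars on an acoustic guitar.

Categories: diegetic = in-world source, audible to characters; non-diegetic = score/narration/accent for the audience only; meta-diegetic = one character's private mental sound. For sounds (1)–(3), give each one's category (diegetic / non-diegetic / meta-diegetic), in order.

diegetic, non-diegetic, diegetic

(1) an in-world source (a zip); characters could hear it → diegetic.
Sound (2): it has no source in the story world and no character can hear it — it's underscore, so non-diegetic.
(3) is diegetic: Solenne is producing the music live, in the story world.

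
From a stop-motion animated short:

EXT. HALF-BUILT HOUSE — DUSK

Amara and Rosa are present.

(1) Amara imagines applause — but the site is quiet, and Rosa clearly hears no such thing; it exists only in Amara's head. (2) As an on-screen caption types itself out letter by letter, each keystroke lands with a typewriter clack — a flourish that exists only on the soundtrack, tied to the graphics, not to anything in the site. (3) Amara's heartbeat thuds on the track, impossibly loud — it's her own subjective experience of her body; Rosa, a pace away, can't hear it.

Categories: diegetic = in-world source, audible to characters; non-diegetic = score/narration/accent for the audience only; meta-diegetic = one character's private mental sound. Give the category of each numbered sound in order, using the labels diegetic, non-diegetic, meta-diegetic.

meta-diegetic, non-diegetic, meta-diegetic

Sound (1): Amara alone 'hears' it — an imagined sound, not present in the space, so meta-diegetic.
(2) is non-diegetic: it accompanies on-screen graphics, not anything inside the story world.
(3) point-of-audition from inside Amara's body; not a sound in the room → meta-diegetic.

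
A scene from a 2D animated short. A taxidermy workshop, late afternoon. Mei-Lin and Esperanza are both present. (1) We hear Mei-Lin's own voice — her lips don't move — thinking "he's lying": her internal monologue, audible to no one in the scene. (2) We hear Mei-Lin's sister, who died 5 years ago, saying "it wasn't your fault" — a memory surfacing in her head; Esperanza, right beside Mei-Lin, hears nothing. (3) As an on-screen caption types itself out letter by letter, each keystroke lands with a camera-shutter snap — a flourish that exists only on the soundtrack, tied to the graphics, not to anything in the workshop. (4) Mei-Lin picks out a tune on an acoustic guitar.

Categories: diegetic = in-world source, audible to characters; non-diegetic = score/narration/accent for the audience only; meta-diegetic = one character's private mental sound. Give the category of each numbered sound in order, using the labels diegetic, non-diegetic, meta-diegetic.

(1) Mei-Lin's thought-voice: a private mental sound no other character can hear → meta-diegetic.
(2) is meta-diegetic: a remembered line, private to Mei-Lin — not present in the room, not audible to Esperanza.
(3) is non-diegetic: it accompanies on-screen graphics, not anything inside the story world.
(4) a character is playing an acoustic guitar on screen → diegetic.

meta-diegetic, meta-diegetic, non-diegetic, diegetic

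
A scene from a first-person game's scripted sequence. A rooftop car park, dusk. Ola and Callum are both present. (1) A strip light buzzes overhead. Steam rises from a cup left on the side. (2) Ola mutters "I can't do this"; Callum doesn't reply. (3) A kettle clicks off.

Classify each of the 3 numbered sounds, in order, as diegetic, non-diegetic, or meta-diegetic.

diegetic, diegetic, diegetic

(1) a strip light is part of the location's real environment → diegetic.
(2) is diegetic: Ola is a character speaking aloud in the scene.
(3) is diegetic: an in-world source (a kettle); characters could hear it.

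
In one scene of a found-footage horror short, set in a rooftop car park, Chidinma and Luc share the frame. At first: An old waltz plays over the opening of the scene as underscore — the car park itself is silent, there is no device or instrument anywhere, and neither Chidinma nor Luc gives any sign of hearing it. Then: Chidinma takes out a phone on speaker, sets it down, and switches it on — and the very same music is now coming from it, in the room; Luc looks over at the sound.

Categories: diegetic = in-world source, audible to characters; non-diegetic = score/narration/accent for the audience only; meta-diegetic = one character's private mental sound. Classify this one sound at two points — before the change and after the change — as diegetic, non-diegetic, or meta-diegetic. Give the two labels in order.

non-diegetic, diegetic

Before the change: no in-world source exists and no character can hear it — underscore → non-diegetic.
After the change: a phone on speaker is now a real source in the story world and the characters hear it → diegetic.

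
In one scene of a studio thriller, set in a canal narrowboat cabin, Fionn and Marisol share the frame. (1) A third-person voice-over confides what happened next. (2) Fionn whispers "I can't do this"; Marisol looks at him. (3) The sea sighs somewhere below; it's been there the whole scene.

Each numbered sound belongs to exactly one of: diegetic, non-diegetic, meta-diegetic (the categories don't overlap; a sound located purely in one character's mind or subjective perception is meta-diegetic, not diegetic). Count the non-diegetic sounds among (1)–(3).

1

(1) external voice-over — not a character, not heard by anyone in the scene → non-diegetic.
Sound (2): spoken by a character present in the story world, so diegetic.
(3) ambient/room sound belonging to the story's physical space → diegetic.
Non-diegetic: (1) — that's 1.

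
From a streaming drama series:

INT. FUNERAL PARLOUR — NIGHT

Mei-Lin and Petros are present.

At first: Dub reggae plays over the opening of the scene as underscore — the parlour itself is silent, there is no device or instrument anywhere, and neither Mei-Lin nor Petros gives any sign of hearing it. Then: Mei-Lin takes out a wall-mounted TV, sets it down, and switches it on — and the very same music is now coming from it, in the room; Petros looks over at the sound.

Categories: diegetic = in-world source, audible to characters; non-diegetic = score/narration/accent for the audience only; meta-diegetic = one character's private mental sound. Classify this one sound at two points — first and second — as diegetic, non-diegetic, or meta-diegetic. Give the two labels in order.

First: no in-world source exists and no character can hear it — underscore → non-diegetic.
Second: a wall-mounted TV is now a real source in the story world and the characters hear it → diegetic.

non-diegetic, diegetic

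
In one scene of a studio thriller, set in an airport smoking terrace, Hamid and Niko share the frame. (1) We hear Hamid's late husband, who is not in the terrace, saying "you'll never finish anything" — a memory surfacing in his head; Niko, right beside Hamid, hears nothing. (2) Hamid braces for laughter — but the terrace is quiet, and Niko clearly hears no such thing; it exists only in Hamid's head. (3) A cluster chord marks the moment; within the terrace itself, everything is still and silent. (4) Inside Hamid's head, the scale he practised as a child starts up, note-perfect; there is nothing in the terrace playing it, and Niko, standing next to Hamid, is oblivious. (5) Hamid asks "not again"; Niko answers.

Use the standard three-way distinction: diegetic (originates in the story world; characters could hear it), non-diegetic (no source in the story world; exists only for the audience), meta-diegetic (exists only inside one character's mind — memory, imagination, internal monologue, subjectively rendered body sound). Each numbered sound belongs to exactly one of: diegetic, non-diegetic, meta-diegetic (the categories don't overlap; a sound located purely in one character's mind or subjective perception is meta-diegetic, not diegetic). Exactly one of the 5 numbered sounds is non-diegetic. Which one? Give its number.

3

Sound (1): a remembered line, private to Hamid — not present in the room, not audible to Niko, so meta-diegetic.
(2) subjective to Hamid: the terrace is silent and Niko hears nothing → meta-diegetic.
(3) is non-diegetic: nothing in the scene produces it; it's an accent added for the audience.
Sound (4): the music is a memory playing inside Hamid's mind alone; no real-world source, Niko can't hear it, so meta-diegetic.
(5) on-screen dialogue — Hamid speaks and Niko is there to hear → diegetic.
Only (3) is non-diegetic.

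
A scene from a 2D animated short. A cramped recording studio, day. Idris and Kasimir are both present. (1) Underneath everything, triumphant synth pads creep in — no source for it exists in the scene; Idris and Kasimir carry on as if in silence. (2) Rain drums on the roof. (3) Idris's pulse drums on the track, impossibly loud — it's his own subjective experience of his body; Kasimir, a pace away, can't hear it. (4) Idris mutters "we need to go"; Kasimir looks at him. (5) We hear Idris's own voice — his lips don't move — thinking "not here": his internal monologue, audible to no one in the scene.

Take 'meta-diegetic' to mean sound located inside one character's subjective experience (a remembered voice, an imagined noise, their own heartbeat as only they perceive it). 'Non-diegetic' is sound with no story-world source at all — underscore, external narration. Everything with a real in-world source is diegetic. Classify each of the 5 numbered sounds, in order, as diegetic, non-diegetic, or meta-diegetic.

Sound (1): score with no on-screen or off-screen source; it exists for the audience alone, so non-diegetic.
(2) is diegetic: it's the actual ambient sound of the location.
(3) it's Idris's internal bodily sensation rendered as sound; only Idris 'hears' it → meta-diegetic.
Sound (4): spoken by a character present in the story world, so diegetic.
Sound (5): internal monologue — inside Idris's mind, not spoken into the scene, so meta-diegetic.

non-diegetic, diegetic, meta-diegetic, diegetic, meta-diegetic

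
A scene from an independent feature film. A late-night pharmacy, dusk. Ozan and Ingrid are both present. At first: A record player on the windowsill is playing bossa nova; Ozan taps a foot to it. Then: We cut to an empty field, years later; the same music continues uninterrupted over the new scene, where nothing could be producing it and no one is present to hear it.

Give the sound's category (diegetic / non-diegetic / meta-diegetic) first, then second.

First: a record player is a real in-scene source and Ozan reacts to it → diegetic.
Second: there is no longer any in-world source and no one can hear it — it has become underscore → non-diegetic.

diegetic, non-diegetic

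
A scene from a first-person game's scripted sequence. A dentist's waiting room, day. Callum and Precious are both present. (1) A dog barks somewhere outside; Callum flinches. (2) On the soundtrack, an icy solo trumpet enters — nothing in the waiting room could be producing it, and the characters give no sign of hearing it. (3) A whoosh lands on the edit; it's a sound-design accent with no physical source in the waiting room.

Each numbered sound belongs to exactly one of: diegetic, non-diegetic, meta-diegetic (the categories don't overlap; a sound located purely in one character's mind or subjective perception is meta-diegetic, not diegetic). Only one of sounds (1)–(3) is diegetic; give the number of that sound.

(1) the sound comes from a dog physically present in the location → diegetic.
(2) is non-diegetic: it has no source in the story world and no character can hear it — it's underscore.
(3) is non-diegetic: nothing in the scene produces it; it's an accent added for the audience.
Only (1) is diegetic.

1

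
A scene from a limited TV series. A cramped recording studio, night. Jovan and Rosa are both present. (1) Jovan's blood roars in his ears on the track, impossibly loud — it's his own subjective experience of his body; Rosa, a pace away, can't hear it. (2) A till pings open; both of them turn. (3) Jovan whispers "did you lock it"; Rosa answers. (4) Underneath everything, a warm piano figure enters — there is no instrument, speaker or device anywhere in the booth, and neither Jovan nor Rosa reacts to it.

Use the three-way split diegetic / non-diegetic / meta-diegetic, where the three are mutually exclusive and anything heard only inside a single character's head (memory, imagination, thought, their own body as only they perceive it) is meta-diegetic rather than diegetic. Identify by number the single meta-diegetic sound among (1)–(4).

(1) a subjective body sound — Jovan's private perception, inaudible to Rosa → meta-diegetic.
Sound (2): the sound comes from a till physically present in the location, so diegetic.
(3) is diegetic: on-screen dialogue — Jovan speaks and Rosa is there to hear.
Sound (4): it has no source in the story world and no character can hear it — it's underscore, so non-diegetic.
Only (1) is meta-diegetic.

1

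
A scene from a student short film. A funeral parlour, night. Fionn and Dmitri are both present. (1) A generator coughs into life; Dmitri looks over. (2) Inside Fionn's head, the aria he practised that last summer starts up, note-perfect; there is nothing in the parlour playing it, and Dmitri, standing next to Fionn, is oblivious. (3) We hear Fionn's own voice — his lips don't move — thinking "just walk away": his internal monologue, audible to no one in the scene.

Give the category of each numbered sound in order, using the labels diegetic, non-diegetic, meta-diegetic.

(1) the sound comes from a generator physically present in the location → diegetic.
Sound (2): it lives in Fionn's subjectivity, not in the parlour, so meta-diegetic.
(3) is meta-diegetic: internal monologue — inside Fionn's mind, not spoken into the scene.

diegetic, meta-diegetic, meta-diegetic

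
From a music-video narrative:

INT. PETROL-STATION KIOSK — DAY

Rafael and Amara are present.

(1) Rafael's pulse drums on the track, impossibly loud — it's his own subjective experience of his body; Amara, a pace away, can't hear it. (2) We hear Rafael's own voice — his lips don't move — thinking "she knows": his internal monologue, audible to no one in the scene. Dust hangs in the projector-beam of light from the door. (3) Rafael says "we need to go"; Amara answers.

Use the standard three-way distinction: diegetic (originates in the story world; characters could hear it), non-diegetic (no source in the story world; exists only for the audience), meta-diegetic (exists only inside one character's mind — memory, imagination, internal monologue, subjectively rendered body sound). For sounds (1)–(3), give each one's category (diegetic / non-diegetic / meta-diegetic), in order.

Sound (1): it's Rafael's internal bodily sensation rendered as sound; only Rafael 'hears' it, so meta-diegetic.
(2) is meta-diegetic: it's Rafael's unspoken thought, heard only by the audience via his subjectivity.
(3) is diegetic: spoken by a character present in the story world.

meta-diegetic, meta-diegetic, diegetic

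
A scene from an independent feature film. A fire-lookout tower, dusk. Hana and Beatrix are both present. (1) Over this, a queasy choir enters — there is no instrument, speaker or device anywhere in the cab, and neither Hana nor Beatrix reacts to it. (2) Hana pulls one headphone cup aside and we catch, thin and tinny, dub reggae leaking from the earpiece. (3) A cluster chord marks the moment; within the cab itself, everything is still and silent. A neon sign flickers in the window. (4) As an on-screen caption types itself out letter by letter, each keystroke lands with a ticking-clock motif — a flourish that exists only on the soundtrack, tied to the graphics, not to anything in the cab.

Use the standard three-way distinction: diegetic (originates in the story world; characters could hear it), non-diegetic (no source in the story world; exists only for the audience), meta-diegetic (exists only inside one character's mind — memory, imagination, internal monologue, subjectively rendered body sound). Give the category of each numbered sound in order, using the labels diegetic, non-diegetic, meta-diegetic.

Sound (1): score with no on-screen or off-screen source; it exists for the audience alone, so non-diegetic.
(2) is diegetic: the earpiece is a real device on Hana's head — source music.
(3) is non-diegetic: nothing in the scene produces it; it's an accent added for the audience.
(4) the caption isn't part of the story world, so neither is the sound tied to it → non-diegetic.

non-diegetic, diegetic, non-diegetic, non-diegetic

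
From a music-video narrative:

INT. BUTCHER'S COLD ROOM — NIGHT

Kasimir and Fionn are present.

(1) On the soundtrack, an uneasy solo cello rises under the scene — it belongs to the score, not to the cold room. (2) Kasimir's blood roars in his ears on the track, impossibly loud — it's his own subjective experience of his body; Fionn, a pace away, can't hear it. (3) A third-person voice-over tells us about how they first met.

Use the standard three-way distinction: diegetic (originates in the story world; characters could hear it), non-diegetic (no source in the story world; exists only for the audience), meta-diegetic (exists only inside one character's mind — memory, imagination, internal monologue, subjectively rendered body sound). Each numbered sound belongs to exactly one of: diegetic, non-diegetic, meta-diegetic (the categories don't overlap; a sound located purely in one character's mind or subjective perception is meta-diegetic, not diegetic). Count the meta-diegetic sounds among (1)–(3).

1

Sound (1): nothing in the cold room produces it and the characters don't hear it — pure soundtrack, so non-diegetic.
(2) is meta-diegetic: it's Kasimir's internal bodily sensation rendered as sound; only Kasimir 'hears' it.
(3) external voice-over — not a character, not heard by anyone in the scene → non-diegetic.
Meta-diegetic: (2) — that's 1.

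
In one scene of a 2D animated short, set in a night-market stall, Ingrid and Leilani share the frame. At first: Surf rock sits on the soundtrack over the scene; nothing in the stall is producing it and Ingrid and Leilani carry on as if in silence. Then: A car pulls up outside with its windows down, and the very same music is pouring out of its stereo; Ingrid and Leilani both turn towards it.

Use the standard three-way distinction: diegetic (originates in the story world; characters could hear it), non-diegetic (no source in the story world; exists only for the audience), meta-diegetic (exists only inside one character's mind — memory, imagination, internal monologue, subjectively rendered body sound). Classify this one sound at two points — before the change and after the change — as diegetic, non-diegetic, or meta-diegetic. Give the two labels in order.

non-diegetic, diegetic

Before the change: no in-world source exists and no character can hear it — underscore → non-diegetic.
After the change: the car stereo is now a real source in the story world and the characters hear it → diegetic.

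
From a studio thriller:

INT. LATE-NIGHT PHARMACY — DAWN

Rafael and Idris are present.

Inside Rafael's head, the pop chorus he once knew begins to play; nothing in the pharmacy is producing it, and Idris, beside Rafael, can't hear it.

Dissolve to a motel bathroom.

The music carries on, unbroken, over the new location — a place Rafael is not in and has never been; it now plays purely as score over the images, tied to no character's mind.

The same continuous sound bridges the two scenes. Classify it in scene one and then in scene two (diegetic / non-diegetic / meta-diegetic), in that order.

Scene one: the music exists only inside Rafael's mind; Idris can't hear it → meta-diegetic.
Scene two: it's detached from Rafael entirely and plays over unrelated images with no in-world source — conventional underscore → non-diegetic.

meta-diegetic, non-diegetic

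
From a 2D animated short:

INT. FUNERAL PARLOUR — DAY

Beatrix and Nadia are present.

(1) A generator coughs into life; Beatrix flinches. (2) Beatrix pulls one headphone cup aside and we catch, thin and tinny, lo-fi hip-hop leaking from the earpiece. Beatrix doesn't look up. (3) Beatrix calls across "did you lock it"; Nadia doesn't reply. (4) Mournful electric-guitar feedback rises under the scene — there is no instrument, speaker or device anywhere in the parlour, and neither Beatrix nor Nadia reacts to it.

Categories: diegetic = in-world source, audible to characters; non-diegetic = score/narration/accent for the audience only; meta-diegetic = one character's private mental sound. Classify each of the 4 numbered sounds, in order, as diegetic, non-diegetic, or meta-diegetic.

diegetic, diegetic, diegetic, non-diegetic

(1) an in-world source (a generator); characters could hear it → diegetic.
(2) is diegetic: it's leaking from a physical pair of headphones in the scene.
(3) is diegetic: on-screen dialogue — Beatrix speaks and Nadia is there to hear.
Sound (4): it has no source in the story world and no character can hear it — it's underscore, so non-diegetic.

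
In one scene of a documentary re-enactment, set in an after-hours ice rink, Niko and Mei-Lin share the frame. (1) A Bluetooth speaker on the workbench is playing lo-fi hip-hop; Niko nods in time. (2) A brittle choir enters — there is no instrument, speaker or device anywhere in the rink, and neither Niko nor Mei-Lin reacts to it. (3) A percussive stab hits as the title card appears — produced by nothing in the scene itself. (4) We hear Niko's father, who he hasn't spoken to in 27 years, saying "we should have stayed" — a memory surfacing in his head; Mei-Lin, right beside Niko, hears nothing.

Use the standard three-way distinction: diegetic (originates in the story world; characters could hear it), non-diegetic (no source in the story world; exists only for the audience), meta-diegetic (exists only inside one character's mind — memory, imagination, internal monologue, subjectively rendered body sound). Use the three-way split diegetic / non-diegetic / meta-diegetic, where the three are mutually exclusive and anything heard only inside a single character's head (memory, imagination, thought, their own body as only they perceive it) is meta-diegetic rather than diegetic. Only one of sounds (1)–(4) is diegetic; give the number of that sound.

1

Sound (1): the music comes from an on-screen device that Niko responds to, so diegetic.
Sound (2): score with no on-screen or off-screen source; it exists for the audience alone, so non-diegetic.
(3) an editorial stinger — it belongs to the cut, not the story world → non-diegetic.
Sound (4): it's Niko's recollection rendered as sound; the other character can't hear it, so meta-diegetic.
Only (1) is diegetic.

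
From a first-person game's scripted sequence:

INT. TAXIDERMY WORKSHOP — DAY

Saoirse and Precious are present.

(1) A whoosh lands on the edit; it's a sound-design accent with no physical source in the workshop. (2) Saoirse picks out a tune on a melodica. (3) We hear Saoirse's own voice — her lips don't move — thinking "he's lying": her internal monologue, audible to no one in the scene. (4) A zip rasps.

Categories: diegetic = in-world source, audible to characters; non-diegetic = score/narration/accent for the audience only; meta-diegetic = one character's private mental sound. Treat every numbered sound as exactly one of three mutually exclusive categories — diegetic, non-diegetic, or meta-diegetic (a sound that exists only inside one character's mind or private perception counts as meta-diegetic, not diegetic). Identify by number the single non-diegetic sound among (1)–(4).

1

Sound (1): an editorial stinger — it belongs to the cut, not the story world, so non-diegetic.
Sound (2): a character is playing a melodica on screen, so diegetic.
(3) it's Saoirse's unspoken thought, heard only by the audience via her subjectivity → meta-diegetic.
Sound (4): a zip is a real object/event in the scene's world, so diegetic.
Only (1) is non-diegetic.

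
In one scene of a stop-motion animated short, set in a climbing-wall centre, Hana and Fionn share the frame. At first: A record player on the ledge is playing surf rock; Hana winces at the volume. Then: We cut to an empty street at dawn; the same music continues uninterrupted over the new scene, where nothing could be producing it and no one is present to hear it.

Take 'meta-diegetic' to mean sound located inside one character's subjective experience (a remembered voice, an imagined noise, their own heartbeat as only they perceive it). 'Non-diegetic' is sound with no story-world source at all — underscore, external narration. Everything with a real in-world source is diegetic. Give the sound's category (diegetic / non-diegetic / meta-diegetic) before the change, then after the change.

diegetic, non-diegetic

Before the change: a record player is a real in-scene source and Hana reacts to it → diegetic.
After the change: there is no longer any in-world source and no one can hear it — it has become underscore → non-diegetic.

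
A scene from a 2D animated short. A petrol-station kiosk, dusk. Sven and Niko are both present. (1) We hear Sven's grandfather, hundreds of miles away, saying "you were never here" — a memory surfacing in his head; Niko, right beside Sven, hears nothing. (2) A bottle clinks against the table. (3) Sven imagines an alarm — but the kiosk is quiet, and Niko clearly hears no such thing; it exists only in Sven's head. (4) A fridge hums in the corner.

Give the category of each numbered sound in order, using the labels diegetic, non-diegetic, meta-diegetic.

meta-diegetic, diegetic, meta-diegetic, diegetic

(1) is meta-diegetic: the voice is a memory playing only inside Sven's mind; Niko can't hear it.
(2) the sound comes from a bottle physically present in the location → diegetic.
Sound (3): subjective to Sven: the kiosk is silent and Niko hears nothing, so meta-diegetic.
(4) is diegetic: ambient/room sound belonging to the story's physical space.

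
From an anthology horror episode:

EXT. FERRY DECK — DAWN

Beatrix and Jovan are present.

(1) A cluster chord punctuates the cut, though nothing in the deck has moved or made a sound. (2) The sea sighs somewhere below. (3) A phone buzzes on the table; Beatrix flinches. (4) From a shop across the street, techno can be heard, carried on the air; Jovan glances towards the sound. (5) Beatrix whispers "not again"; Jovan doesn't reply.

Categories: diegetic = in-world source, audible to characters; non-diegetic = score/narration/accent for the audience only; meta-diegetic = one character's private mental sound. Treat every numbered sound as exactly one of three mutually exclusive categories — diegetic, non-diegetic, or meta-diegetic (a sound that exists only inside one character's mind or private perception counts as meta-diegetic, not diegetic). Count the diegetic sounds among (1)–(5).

4

(1) is non-diegetic: an editorial stinger — it belongs to the cut, not the story world.
Sound (2): the sea is part of the location's real environment, so diegetic.
(3) the sound comes from a phone physically present in the location → diegetic.
Sound (4): the music has an off-screen but real-world source and a character hears it, so diegetic.
(5) is diegetic: spoken by a character present in the story world.
So 4 of the 5 are diegetic: (2), (3), (4), (5).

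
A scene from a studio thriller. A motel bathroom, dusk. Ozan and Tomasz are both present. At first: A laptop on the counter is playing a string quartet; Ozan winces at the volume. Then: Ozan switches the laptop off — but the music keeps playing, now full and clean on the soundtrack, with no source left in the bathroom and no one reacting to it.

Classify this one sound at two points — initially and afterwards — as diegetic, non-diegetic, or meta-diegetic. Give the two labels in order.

Initially: a laptop is a real in-scene source and Ozan reacts to it → diegetic.
Afterwards: there is no longer any in-world source and no one can hear it — it has become underscore → non-diegetic.

diegetic, non-diegetic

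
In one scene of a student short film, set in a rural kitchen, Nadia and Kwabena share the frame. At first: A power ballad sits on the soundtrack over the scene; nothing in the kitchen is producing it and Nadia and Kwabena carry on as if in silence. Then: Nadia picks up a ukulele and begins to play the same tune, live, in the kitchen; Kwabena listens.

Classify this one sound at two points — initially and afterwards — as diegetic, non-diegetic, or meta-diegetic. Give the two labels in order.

non-diegetic, diegetic

Initially: no in-world source exists and no character can hear it — underscore → non-diegetic.
Afterwards: a ukulele is now a real source in the story world and the characters hear it → diegetic.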